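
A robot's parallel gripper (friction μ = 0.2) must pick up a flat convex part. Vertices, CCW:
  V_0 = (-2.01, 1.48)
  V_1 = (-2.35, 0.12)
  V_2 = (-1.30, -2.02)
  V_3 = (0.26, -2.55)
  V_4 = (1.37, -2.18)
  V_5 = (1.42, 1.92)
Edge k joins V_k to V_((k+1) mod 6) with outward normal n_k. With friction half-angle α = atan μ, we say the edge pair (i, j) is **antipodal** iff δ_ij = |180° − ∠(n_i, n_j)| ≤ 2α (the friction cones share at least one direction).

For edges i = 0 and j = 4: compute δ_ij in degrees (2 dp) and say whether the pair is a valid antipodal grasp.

α = atan 0.2 = 11.31°;  2α = 22.62°
edge 0: e_0 = (-0.34, -1.36);  n_0 = (-0.9701, +0.2425)
edge 4: e_4 = (+0.05, +4.10);  n_4 = (+0.9999, -0.0122)
∠(n_0, n_4) = 166.66°
δ = |180° − 166.66°| = 13.34°
13.34° ≤ 2α = 22.62°  →  valid

δ = 13.34°, valid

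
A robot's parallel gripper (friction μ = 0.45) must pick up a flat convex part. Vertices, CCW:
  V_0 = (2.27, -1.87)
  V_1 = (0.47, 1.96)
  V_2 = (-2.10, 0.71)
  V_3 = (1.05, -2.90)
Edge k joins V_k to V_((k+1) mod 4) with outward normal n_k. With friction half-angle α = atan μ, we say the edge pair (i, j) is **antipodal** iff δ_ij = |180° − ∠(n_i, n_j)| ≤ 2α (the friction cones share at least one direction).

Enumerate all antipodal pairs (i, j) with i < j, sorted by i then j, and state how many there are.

count = 2; pairs: (0,2), (1,3)

α = atan 0.45 = 24.23°;  2α = 48.46°
n_0 = (+0.9050, +0.4253)
n_1 = (-0.4374, +0.8993)
n_2 = (-0.7535, -0.6575)
n_3 = (+0.6451, -0.7641)
  (0,1): δ = 89.23°  ·
  (0,2): δ = 15.93°  ✓
  (0,3): δ = 105.00°  ·
  (1,2): δ = 74.83°  ·
  (1,3): δ = 14.24°  ✓
  (2,3): δ = 90.93°  ·
antipodal pairs: 2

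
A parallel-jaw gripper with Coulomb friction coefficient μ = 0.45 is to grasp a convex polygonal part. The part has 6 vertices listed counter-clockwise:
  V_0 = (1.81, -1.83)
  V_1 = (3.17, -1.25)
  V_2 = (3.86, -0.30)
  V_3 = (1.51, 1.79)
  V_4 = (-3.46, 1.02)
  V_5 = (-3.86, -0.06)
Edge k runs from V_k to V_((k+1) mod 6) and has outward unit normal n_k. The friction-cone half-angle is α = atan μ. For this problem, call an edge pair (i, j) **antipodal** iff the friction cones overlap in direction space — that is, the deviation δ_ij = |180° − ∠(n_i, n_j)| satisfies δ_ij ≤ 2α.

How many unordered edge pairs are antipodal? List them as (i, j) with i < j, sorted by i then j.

α = atan 0.45 = 24.23°;  2α = 48.46°
n_0 = (+0.3923, -0.9198)
n_1 = (+0.8091, -0.5877)
n_2 = (+0.6646, +0.7472)
n_3 = (-0.1531, +0.9882)
n_4 = (-0.9377, +0.3473)
n_5 = (-0.2980, -0.9546)
  (0,1): δ = 149.09°  ·
  (0,2): δ = 64.75°  ·
  (0,3): δ = 14.29°  ✓
  (0,4): δ = 46.58°  ✓
  (0,5): δ = 139.57°  ·
  (1,2): δ = 95.66°  ·
  (1,3): δ = 45.20°  ✓
  (1,4): δ = 15.67°  ✓
  (1,5): δ = 108.65°  ·
  (2,3): δ = 129.54°  ·
  (2,4): δ = 68.67°  ·
  (2,5): δ = 24.31°  ✓
  (3,4): δ = 119.13°  ·
  (3,5): δ = 26.14°  ✓
  (4,5): δ = 87.01°  ·
antipodal pairs: 6

count = 6; pairs: (0,3), (0,4), (1,3), (1,4), (2,5), (3,5)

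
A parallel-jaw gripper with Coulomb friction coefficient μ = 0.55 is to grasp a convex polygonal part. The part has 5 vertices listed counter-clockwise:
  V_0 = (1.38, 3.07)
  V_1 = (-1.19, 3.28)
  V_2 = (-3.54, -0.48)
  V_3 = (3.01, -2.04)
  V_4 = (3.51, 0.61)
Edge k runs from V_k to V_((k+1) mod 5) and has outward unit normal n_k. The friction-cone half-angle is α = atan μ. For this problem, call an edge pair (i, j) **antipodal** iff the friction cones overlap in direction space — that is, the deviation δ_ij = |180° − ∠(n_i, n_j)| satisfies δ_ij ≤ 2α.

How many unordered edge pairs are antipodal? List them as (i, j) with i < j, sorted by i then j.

α = atan 0.55 = 28.81°;  2α = 57.62°
n_0 = (+0.0814, +0.9967)
n_1 = (-0.8480, +0.5300)
n_2 = (-0.2317, -0.9728)
n_3 = (+0.9827, -0.1854)
n_4 = (+0.7560, +0.6546)
  (0,1): δ = 117.33°  ·
  (0,2): δ = 8.73°  ✓
  (0,3): δ = 83.99°  ·
  (0,4): δ = 135.56°  ·
  (1,2): δ = 71.39°  ·
  (1,3): δ = 21.32°  ✓
  (1,4): δ = 72.89°  ·
  (2,3): δ = 87.29°  ·
  (2,4): δ = 35.72°  ✓
  (3,4): δ = 128.43°  ·
antipodal pairs: 3

count = 3; pairs: (0,2), (1,3), (2,4)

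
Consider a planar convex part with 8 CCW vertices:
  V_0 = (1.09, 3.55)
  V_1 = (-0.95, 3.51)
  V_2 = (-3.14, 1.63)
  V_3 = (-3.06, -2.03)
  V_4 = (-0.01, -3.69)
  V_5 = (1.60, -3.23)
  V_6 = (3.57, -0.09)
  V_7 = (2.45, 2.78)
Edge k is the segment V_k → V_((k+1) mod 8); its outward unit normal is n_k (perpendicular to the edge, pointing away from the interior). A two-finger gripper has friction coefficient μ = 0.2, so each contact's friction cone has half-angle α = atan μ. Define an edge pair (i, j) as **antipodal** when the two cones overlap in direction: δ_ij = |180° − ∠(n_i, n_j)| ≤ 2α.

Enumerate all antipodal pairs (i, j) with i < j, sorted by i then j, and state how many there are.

count = 4; pairs: (0,4), (1,5), (2,6), (3,7)

α = atan 0.2 = 11.31°;  2α = 22.62°
n_0 = (-0.0196, +0.9998)
n_1 = (-0.6514, +0.7588)
n_2 = (-0.9998, -0.0219)
n_3 = (-0.4780, -0.8783)
n_4 = (+0.2747, -0.9615)
n_5 = (+0.8471, -0.5315)
n_6 = (+0.9316, +0.3635)
n_7 = (+0.4927, +0.8702)
  (0,1): δ = 140.48°  ·
  (0,2): δ = 89.87°  ·
  (0,3): δ = 29.68°  ·
  (0,4): δ = 14.82°  ✓
  (0,5): δ = 56.77°  ·
  (0,6): δ = 110.19°  ·
  (0,7): δ = 149.36°  ·
  (1,2): δ = 129.39°  ·
  (1,3): δ = 69.20°  ·
  (1,4): δ = 24.70°  ·
  (1,5): δ = 17.25°  ✓
  (1,6): δ = 70.67°  ·
  (1,7): δ = 109.84°  ·
  (2,3): δ = 119.81°  ·
  (2,4): δ = 75.31°  ·
  (2,5): δ = 33.36°  ·
  (2,6): δ = 20.07°  ✓
  (2,7): δ = 59.23°  ·
  (3,4): δ = 135.50°  ·
  (3,5): δ = 93.55°  ·
  (3,6): δ = 40.12°  ·
  (3,7): δ = 0.96°  ✓
  (4,5): δ = 138.05°  ·
  (4,6): δ = 84.63°  ·
  (4,7): δ = 45.46°  ·
  (5,6): δ = 126.58°  ·
  (5,7): δ = 87.41°  ·
  (6,7): δ = 140.84°  ·
antipodal pairs: 4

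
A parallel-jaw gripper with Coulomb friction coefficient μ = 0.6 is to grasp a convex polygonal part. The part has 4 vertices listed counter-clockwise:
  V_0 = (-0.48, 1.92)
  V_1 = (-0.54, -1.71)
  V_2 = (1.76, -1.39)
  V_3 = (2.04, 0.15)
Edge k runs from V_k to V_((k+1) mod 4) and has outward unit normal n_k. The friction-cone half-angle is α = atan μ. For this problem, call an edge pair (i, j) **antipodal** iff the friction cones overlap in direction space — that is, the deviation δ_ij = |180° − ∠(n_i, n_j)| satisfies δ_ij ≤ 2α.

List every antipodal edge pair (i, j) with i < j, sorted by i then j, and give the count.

α = atan 0.6 = 30.96°;  2α = 61.93°
n_0 = (-0.9999, +0.0165)
n_1 = (+0.1378, -0.9905)
n_2 = (+0.9839, -0.1789)
n_3 = (+0.5748, +0.8183)
  (0,1): δ = 81.13°  ·
  (0,2): δ = 9.36°  ✓
  (0,3): δ = 55.86°  ✓
  (1,2): δ = 108.23°  ·
  (1,3): δ = 43.00°  ✓
  (2,3): δ = 114.78°  ·
antipodal pairs: 3

count = 3; pairs: (0,2), (0,3), (1,3)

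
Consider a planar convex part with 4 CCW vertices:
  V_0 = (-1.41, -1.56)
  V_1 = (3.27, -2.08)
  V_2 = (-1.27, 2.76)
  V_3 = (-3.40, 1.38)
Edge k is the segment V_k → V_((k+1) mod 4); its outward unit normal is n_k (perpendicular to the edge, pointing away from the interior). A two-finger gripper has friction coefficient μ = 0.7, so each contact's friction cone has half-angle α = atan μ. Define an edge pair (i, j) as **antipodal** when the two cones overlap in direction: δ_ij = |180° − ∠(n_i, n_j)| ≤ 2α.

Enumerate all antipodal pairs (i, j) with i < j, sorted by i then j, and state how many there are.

count = 3; pairs: (0,1), (0,2), (1,3)

α = atan 0.7 = 34.99°;  2α = 69.98°
n_0 = (-0.1104, -0.9939)
n_1 = (+0.7293, +0.6841)
n_2 = (-0.5437, +0.8393)
n_3 = (-0.8281, -0.5605)
  (0,1): δ = 40.49°  ✓
  (0,2): δ = 39.28°  ✓
  (0,3): δ = 130.43°  ·
  (1,2): δ = 100.23°  ·
  (1,3): δ = 9.08°  ✓
  (2,3): δ = 88.85°  ·
antipodal pairs: 3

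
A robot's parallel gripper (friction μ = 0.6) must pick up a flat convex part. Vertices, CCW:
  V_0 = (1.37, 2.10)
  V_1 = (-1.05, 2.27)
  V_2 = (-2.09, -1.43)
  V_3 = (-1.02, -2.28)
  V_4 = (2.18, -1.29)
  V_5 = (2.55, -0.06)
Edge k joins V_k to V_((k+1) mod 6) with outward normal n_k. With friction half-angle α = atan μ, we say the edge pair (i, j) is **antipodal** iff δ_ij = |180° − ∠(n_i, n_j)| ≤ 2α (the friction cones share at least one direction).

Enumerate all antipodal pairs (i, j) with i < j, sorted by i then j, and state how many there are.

count = 6; pairs: (0,2), (0,3), (1,3), (1,4), (1,5), (2,5)

α = atan 0.6 = 30.96°;  2α = 61.93°
n_0 = (+0.0701, +0.9975)
n_1 = (-0.9627, +0.2706)
n_2 = (-0.6220, -0.7830)
n_3 = (+0.2956, -0.9553)
n_4 = (+0.9576, -0.2881)
n_5 = (+0.8776, +0.4794)
  (0,1): δ = 101.68°  ·
  (0,2): δ = 34.45°  ✓
  (0,3): δ = 21.21°  ✓
  (0,4): δ = 77.28°  ·
  (0,5): δ = 122.67°  ·
  (1,2): δ = 112.76°  ·
  (1,3): δ = 57.11°  ✓
  (1,4): δ = 1.04°  ✓
  (1,5): δ = 44.35°  ✓
  (2,3): δ = 124.35°  ·
  (2,4): δ = 68.28°  ·
  (2,5): δ = 22.89°  ✓
  (3,4): δ = 123.93°  ·
  (3,5): δ = 78.54°  ·
  (4,5): δ = 134.61°  ·
antipodal pairs: 6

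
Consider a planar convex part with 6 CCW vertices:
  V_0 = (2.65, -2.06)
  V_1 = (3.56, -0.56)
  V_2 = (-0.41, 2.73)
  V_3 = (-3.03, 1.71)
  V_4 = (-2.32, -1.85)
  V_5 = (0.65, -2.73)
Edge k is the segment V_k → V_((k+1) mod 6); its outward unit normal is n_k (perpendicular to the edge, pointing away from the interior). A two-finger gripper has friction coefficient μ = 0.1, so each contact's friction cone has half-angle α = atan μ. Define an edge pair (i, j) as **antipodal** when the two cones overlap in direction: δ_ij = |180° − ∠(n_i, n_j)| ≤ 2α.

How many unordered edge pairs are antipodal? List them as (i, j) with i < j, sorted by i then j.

α = atan 0.1 = 5.71°;  2α = 11.42°
n_0 = (+0.8550, -0.5187)
n_1 = (+0.6381, +0.7700)
n_2 = (-0.3628, +0.9319)
n_3 = (-0.9807, -0.1956)
n_4 = (-0.2841, -0.9588)
n_5 = (+0.3176, -0.9482)
  (0,1): δ = 98.41°  ·
  (0,2): δ = 37.48°  ·
  (0,3): δ = 42.52°  ·
  (0,4): δ = 104.74°  ·
  (0,5): δ = 139.76°  ·
  (1,2): δ = 119.08°  ·
  (1,3): δ = 39.07°  ·
  (1,4): δ = 23.14°  ·
  (1,5): δ = 58.17°  ·
  (2,3): δ = 99.99°  ·
  (2,4): δ = 37.78°  ·
  (2,5): δ = 2.75°  ✓
  (3,4): δ = 117.78°  ·
  (3,5): δ = 82.76°  ·
  (4,5): δ = 144.97°  ·
antipodal pairs: 1

count = 1; pairs: (2,5)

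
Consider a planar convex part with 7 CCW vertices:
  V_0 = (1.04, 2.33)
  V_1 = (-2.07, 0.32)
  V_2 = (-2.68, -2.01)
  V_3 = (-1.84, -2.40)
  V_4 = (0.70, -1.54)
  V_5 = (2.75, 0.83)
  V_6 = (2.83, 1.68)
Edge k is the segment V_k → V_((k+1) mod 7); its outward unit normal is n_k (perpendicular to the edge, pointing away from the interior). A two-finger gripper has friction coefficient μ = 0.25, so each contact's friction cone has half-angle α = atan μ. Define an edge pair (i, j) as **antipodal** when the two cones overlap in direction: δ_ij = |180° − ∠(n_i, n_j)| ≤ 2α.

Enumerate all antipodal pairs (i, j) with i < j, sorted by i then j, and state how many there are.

α = atan 0.25 = 14.04°;  2α = 28.07°
n_0 = (-0.5428, +0.8399)
n_1 = (-0.9674, +0.2533)
n_2 = (-0.4211, -0.9070)
n_3 = (+0.3207, -0.9472)
n_4 = (+0.7563, -0.6542)
n_5 = (+0.9956, -0.0937)
n_6 = (+0.3413, +0.9399)
  (0,1): δ = 137.55°  ·
  (0,2): δ = 57.78°  ·
  (0,3): δ = 14.17°  ✓
  (0,4): δ = 16.27°  ✓
  (0,5): δ = 51.75°  ·
  (0,6): δ = 127.17°  ·
  (1,2): δ = 100.23°  ·
  (1,3): δ = 56.62°  ·
  (1,4): δ = 26.19°  ✓
  (1,5): δ = 9.29°  ✓
  (1,6): δ = 84.71°  ·
  (2,3): δ = 136.39°  ·
  (2,4): δ = 105.95°  ·
  (2,5): δ = 70.47°  ·
  (2,6): δ = 4.95°  ✓
  (3,4): δ = 149.56°  ·
  (3,5): δ = 114.08°  ·
  (3,6): δ = 38.66°  ·
  (4,5): δ = 144.52°  ·
  (4,6): δ = 69.10°  ·
  (5,6): δ = 104.58°  ·
antipodal pairs: 5

count = 5; pairs: (0,3), (0,4), (1,4), (1,5), (2,6)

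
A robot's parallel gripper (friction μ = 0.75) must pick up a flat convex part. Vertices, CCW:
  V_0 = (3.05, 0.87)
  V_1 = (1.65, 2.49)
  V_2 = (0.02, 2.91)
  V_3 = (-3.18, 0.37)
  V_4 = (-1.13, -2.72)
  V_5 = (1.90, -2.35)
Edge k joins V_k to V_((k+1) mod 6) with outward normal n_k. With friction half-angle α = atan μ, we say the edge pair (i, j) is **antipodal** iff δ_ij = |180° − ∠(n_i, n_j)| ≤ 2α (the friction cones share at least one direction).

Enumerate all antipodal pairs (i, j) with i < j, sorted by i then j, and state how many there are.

count = 7; pairs: (0,3), (0,4), (1,3), (1,4), (2,4), (2,5), (3,5)

α = atan 0.75 = 36.87°;  2α = 73.74°
n_0 = (+0.7566, +0.6539)
n_1 = (+0.2495, +0.9684)
n_2 = (-0.6217, +0.7833)
n_3 = (-0.8333, -0.5528)
n_4 = (+0.1212, -0.9926)
n_5 = (+0.9417, -0.3363)
  (0,1): δ = 145.28°  ·
  (0,2): δ = 92.39°  ·
  (0,3): δ = 7.27°  ✓
  (0,4): δ = 56.13°  ✓
  (0,5): δ = 119.51°  ·
  (1,2): δ = 127.11°  ·
  (1,3): δ = 41.99°  ✓
  (1,4): δ = 21.41°  ✓
  (1,5): δ = 84.80°  ·
  (2,3): δ = 94.88°  ·
  (2,4): δ = 31.48°  ✓
  (2,5): δ = 31.91°  ✓
  (3,4): δ = 116.60°  ·
  (3,5): δ = 53.22°  ✓
  (4,5): δ = 116.62°  ·
antipodal pairs: 7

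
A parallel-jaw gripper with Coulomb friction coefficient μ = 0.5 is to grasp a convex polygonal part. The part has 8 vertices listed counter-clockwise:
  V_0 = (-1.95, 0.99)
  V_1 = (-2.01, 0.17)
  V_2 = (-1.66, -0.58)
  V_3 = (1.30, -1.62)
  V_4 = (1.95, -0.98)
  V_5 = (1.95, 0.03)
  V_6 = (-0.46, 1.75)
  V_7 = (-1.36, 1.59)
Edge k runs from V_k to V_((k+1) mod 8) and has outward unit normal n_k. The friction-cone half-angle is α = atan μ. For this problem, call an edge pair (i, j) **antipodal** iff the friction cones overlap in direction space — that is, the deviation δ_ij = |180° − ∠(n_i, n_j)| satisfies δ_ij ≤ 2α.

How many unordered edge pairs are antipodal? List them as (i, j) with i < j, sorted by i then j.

α = atan 0.5 = 26.57°;  2α = 53.13°
n_0 = (-0.9973, +0.0730)
n_1 = (-0.9062, -0.4229)
n_2 = (-0.3315, -0.9435)
n_3 = (+0.7016, -0.7126)
n_4 = (+1.0000, -0.0000)
n_5 = (+0.5809, +0.8140)
n_6 = (-0.1750, +0.9846)
n_7 = (-0.7130, +0.7011)
  (0,1): δ = 150.80°  ·
  (0,2): δ = 105.17°  ·
  (0,3): δ = 41.26°  ✓
  (0,4): δ = 4.18°  ✓
  (0,5): δ = 58.67°  ·
  (0,6): δ = 104.27°  ·
  (0,7): δ = 139.67°  ·
  (1,2): δ = 134.38°  ·
  (1,3): δ = 70.46°  ·
  (1,4): δ = 25.02°  ✓
  (1,5): δ = 29.47°  ✓
  (1,6): δ = 75.06°  ·
  (1,7): δ = 110.46°  ·
  (2,3): δ = 116.09°  ·
  (2,4): δ = 70.64°  ·
  (2,5): δ = 16.16°  ✓
  (2,6): δ = 29.44°  ✓
  (2,7): δ = 64.84°  ·
  (3,4): δ = 134.56°  ·
  (3,5): δ = 80.07°  ·
  (3,6): δ = 34.48°  ✓
  (3,7): δ = 0.93°  ✓
  (4,5): δ = 125.52°  ·
  (4,6): δ = 79.92°  ·
  (4,7): δ = 44.52°  ✓
  (5,6): δ = 134.40°  ·
  (5,7): δ = 99.00°  ·
  (6,7): δ = 144.60°  ·
antipodal pairs: 9

count = 9; pairs: (0,3), (0,4), (1,4), (1,5), (2,5), (2,6), (3,6), (3,7), (4,7)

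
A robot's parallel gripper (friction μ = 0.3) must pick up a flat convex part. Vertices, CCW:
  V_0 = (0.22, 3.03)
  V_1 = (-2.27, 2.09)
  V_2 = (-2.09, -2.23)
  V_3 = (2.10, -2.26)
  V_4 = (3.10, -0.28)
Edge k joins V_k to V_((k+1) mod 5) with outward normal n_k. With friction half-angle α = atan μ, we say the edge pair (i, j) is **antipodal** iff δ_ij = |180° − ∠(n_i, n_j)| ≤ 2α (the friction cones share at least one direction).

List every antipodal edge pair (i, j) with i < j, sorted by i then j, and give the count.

α = atan 0.3 = 16.70°;  2α = 33.40°
n_0 = (-0.3532, +0.9356)
n_1 = (-0.9991, -0.0416)
n_2 = (-0.0072, -1.0000)
n_3 = (+0.8926, -0.4508)
n_4 = (+0.7544, +0.6564)
  (0,1): δ = 108.30°  ·
  (0,2): δ = 21.09°  ✓
  (0,3): δ = 42.52°  ·
  (0,4): δ = 110.34°  ·
  (1,2): δ = 92.80°  ·
  (1,3): δ = 29.18°  ✓
  (1,4): δ = 38.64°  ·
  (2,3): δ = 116.39°  ·
  (2,4): δ = 48.56°  ·
  (3,4): δ = 112.18°  ·
antipodal pairs: 2

count = 2; pairs: (0,2), (1,3)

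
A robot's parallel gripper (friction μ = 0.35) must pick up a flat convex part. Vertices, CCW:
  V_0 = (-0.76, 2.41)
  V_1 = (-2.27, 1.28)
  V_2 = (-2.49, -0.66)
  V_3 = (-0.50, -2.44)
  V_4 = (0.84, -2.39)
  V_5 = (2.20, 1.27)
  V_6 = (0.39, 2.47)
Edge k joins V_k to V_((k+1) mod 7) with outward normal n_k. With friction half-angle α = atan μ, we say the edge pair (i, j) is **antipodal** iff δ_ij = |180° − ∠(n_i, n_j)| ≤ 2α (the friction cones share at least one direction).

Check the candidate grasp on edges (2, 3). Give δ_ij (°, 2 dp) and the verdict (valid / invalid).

δ = 136.05°, invalid

α = atan 0.35 = 19.29°;  2α = 38.58°
edge 2: e_2 = (+1.99, -1.78);  n_2 = (-0.6667, -0.7453)
edge 3: e_3 = (+1.34, +0.05);  n_3 = (+0.0373, -0.9993)
∠(n_2, n_3) = 43.95°
δ = |180° − 43.95°| = 136.05°
136.05° > 2α = 38.58°  →  invalid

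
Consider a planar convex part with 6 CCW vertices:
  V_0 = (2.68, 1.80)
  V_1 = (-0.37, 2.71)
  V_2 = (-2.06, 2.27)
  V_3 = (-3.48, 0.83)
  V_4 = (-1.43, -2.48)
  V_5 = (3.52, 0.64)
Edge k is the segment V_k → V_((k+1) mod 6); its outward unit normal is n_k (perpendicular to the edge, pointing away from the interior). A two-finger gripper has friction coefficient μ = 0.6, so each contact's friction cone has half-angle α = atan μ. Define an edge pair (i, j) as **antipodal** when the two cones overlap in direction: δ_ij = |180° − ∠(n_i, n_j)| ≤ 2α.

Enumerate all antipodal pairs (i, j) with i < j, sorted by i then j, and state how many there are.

α = atan 0.6 = 30.96°;  2α = 61.93°
n_0 = (+0.2859, +0.9583)
n_1 = (-0.2520, +0.9677)
n_2 = (-0.7120, +0.7021)
n_3 = (-0.8502, -0.5265)
n_4 = (+0.5332, -0.8460)
n_5 = (+0.8099, +0.5865)
  (0,1): δ = 148.79°  ·
  (0,2): δ = 117.99°  ·
  (0,3): δ = 41.62°  ✓
  (0,4): δ = 48.84°  ✓
  (0,5): δ = 142.52°  ·
  (1,2): δ = 149.19°  ·
  (1,3): δ = 72.82°  ·
  (1,4): δ = 17.63°  ✓
  (1,5): δ = 111.32°  ·
  (2,3): δ = 103.63°  ·
  (2,4): δ = 13.18°  ✓
  (2,5): δ = 80.51°  ·
  (3,4): δ = 89.55°  ·
  (3,5): δ = 4.14°  ✓
  (4,5): δ = 86.31°  ·
antipodal pairs: 5

count = 5; pairs: (0,3), (0,4), (1,4), (2,4), (3,5)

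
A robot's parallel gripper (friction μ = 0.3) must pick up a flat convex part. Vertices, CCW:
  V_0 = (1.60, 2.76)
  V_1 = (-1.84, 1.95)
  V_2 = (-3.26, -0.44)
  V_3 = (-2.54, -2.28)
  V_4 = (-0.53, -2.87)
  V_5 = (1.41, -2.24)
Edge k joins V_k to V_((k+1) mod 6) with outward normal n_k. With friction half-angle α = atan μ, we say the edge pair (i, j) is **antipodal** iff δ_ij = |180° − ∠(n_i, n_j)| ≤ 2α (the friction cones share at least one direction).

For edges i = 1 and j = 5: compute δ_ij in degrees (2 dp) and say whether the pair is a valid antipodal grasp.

δ = 28.54°, valid

α = atan 0.3 = 16.70°;  2α = 33.40°
edge 1: e_1 = (-1.42, -2.39);  n_1 = (-0.8597, +0.5108)
edge 5: e_5 = (+0.19, +5.00);  n_5 = (+0.9993, -0.0380)
∠(n_1, n_5) = 151.46°
δ = |180° − 151.46°| = 28.54°
28.54° ≤ 2α = 33.40°  →  valid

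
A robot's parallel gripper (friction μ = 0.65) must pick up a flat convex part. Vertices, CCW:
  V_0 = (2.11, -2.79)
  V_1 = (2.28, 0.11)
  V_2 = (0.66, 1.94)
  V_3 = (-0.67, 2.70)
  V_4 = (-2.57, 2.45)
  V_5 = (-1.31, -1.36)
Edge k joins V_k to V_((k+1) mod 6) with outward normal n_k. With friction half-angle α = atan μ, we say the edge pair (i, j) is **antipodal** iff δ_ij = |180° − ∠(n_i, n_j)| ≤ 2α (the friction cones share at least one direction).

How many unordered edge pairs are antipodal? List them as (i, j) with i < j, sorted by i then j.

α = atan 0.65 = 33.02°;  2α = 66.05°
n_0 = (+0.9983, -0.0585)
n_1 = (+0.7488, +0.6628)
n_2 = (+0.4961, +0.8682)
n_3 = (-0.1305, +0.9915)
n_4 = (-0.9494, -0.3140)
n_5 = (-0.3858, -0.9226)
  (0,1): δ = 135.13°  ·
  (0,2): δ = 116.39°  ·
  (0,3): δ = 79.15°  ·
  (0,4): δ = 21.65°  ✓
  (0,5): δ = 70.66°  ·
  (1,2): δ = 161.26°  ·
  (1,3): δ = 124.02°  ·
  (1,4): δ = 23.22°  ✓
  (1,5): δ = 25.79°  ✓
  (2,3): δ = 142.76°  ·
  (2,4): δ = 41.96°  ✓
  (2,5): δ = 7.05°  ✓
  (3,4): δ = 79.20°  ·
  (3,5): δ = 30.19°  ✓
  (4,5): δ = 130.99°  ·
antipodal pairs: 6

count = 6; pairs: (0,4), (1,4), (1,5), (2,4), (2,5), (3,5)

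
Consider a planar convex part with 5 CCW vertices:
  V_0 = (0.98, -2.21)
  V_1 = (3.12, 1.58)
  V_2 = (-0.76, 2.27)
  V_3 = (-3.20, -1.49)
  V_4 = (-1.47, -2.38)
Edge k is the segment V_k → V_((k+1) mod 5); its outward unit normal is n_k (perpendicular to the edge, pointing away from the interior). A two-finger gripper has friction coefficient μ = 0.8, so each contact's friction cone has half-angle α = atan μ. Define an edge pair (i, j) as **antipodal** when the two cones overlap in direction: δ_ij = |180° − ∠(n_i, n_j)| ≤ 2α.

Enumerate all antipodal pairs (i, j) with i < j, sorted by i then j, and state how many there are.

α = atan 0.8 = 38.66°;  2α = 77.32°
n_0 = (+0.8708, -0.4917)
n_1 = (+0.1751, +0.9846)
n_2 = (-0.8389, +0.5444)
n_3 = (-0.4575, -0.8892)
n_4 = (+0.0692, -0.9976)
  (0,1): δ = 70.63°  ✓
  (0,2): δ = 3.53°  ✓
  (0,3): δ = 92.23°  ·
  (0,4): δ = 123.42°  ·
  (1,2): δ = 112.90°  ·
  (1,3): δ = 17.14°  ✓
  (1,4): δ = 14.05°  ✓
  (2,3): δ = 84.24°  ·
  (2,4): δ = 53.05°  ✓
  (3,4): δ = 148.81°  ·
antipodal pairs: 5

count = 5; pairs: (0,1), (0,2), (1,3), (1,4), (2,4)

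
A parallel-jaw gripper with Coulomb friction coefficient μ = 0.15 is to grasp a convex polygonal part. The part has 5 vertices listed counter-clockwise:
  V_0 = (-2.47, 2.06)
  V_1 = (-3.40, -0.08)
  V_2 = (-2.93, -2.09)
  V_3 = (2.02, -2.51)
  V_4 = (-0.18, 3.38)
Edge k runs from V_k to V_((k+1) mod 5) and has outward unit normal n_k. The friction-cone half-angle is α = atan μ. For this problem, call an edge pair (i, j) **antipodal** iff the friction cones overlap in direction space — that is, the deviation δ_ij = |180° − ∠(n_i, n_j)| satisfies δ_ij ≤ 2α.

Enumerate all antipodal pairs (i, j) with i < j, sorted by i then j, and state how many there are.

count = 1; pairs: (1,3)

α = atan 0.15 = 8.53°;  2α = 17.06°
n_0 = (-0.9171, +0.3986)
n_1 = (-0.9737, -0.2277)
n_2 = (-0.0845, -0.9964)
n_3 = (+0.9368, +0.3499)
n_4 = (-0.4994, +0.8664)
  (0,1): δ = 143.35°  ·
  (0,2): δ = 71.36°  ·
  (0,3): δ = 43.97°  ·
  (0,4): δ = 143.45°  ·
  (1,2): δ = 108.01°  ·
  (1,3): δ = 7.32°  ✓
  (1,4): δ = 106.80°  ·
  (2,3): δ = 64.67°  ·
  (2,4): δ = 34.81°  ·
  (3,4): δ = 80.52°  ·
antipodal pairs: 1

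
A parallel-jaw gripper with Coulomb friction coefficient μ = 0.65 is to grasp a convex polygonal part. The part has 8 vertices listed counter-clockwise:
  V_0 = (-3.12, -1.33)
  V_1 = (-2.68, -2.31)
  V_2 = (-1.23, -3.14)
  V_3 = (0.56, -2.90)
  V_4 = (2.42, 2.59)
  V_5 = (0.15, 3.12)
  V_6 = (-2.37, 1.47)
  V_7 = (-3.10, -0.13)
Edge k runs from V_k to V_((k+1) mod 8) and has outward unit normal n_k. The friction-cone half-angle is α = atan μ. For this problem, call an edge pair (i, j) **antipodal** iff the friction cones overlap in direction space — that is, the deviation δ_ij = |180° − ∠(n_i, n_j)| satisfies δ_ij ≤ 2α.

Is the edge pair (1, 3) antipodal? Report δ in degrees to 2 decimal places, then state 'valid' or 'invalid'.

δ = 78.93°, invalid

α = atan 0.65 = 33.02°;  2α = 66.05°
edge 1: e_1 = (+1.45, -0.83);  n_1 = (-0.4968, -0.8679)
edge 3: e_3 = (+1.86, +5.49);  n_3 = (+0.9471, -0.3209)
∠(n_1, n_3) = 101.07°
δ = |180° − 101.07°| = 78.93°
78.93° > 2α = 66.05°  →  invalid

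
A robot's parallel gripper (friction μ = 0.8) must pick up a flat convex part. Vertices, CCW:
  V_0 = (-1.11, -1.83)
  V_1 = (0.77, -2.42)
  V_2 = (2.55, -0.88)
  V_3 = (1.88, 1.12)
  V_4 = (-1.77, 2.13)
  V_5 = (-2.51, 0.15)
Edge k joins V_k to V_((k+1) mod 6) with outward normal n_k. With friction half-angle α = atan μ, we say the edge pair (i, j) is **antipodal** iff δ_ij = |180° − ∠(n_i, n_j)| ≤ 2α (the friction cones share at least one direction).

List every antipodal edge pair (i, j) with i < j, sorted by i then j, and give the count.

count = 7; pairs: (0,2), (0,3), (1,3), (1,4), (2,4), (2,5), (3,5)

α = atan 0.8 = 38.66°;  2α = 77.32°
n_0 = (-0.2994, -0.9541)
n_1 = (+0.6543, -0.7562)
n_2 = (+0.9482, +0.3176)
n_3 = (+0.2667, +0.9638)
n_4 = (-0.9367, +0.3501)
n_5 = (-0.8165, -0.5773)
  (0,1): δ = 121.71°  ·
  (0,2): δ = 54.06°  ✓
  (0,3): δ = 1.96°  ✓
  (0,4): δ = 86.93°  ·
  (0,5): δ = 142.69°  ·
  (1,2): δ = 112.34°  ·
  (1,3): δ = 56.33°  ✓
  (1,4): δ = 28.64°  ✓
  (1,5): δ = 84.40°  ·
  (2,3): δ = 123.99°  ·
  (2,4): δ = 39.01°  ✓
  (2,5): δ = 16.74°  ✓
  (3,4): δ = 95.03°  ·
  (3,5): δ = 39.27°  ✓
  (4,5): δ = 124.24°  ·
antipodal pairs: 7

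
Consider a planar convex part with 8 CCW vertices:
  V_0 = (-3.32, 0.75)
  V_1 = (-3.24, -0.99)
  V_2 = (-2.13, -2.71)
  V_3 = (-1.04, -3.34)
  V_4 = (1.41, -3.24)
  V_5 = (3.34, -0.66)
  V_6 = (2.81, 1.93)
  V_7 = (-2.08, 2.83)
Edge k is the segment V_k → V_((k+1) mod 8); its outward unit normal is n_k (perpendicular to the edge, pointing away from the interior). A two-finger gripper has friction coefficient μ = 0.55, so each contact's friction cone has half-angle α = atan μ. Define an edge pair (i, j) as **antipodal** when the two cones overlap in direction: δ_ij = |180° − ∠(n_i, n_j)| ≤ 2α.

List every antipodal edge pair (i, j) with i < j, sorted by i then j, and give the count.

count = 10; pairs: (0,4), (0,5), (1,5), (1,6), (2,5), (2,6), (3,6), (3,7), (4,7), (5,7)

α = atan 0.55 = 28.81°;  2α = 57.62°
n_0 = (-0.9989, -0.0459)
n_1 = (-0.8402, -0.5422)
n_2 = (-0.5004, -0.8658)
n_3 = (+0.0408, -0.9992)
n_4 = (+0.8007, -0.5990)
n_5 = (+0.9797, +0.2005)
n_6 = (+0.1810, +0.9835)
n_7 = (-0.8589, +0.5121)
  (0,1): δ = 149.80°  ·
  (0,2): δ = 122.66°  ·
  (0,3): δ = 90.30°  ·
  (0,4): δ = 39.43°  ✓
  (0,5): δ = 8.93°  ✓
  (0,6): δ = 76.94°  ·
  (0,7): δ = 146.57°  ·
  (1,2): δ = 152.86°  ·
  (1,3): δ = 120.50°  ·
  (1,4): δ = 69.63°  ·
  (1,5): δ = 21.27°  ✓
  (1,6): δ = 46.74°  ✓
  (1,7): δ = 116.36°  ·
  (2,3): δ = 147.64°  ·
  (2,4): δ = 96.77°  ·
  (2,5): δ = 48.41°  ✓
  (2,6): δ = 19.60°  ✓
  (2,7): δ = 89.23°  ·
  (3,4): δ = 129.14°  ·
  (3,5): δ = 80.77°  ·
  (3,6): δ = 12.77°  ✓
  (3,7): δ = 56.86°  ✓
  (4,5): δ = 131.64°  ·
  (4,6): δ = 63.63°  ·
  (4,7): δ = 6.00°  ✓
  (5,6): δ = 111.99°  ·
  (5,7): δ = 42.37°  ✓
  (6,7): δ = 110.37°  ·
antipodal pairs: 10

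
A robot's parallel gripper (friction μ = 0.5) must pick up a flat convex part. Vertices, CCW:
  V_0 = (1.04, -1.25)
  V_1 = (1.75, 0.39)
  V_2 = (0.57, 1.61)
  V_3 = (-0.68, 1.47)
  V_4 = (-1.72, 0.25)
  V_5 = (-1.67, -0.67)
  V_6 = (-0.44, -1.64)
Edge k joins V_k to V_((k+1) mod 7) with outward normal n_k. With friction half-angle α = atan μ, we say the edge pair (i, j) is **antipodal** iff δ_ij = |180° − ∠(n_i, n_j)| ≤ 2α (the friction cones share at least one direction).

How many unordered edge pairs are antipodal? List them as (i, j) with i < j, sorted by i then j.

count = 7; pairs: (0,3), (0,4), (1,4), (1,5), (2,5), (2,6), (3,6)

α = atan 0.5 = 26.57°;  2α = 53.13°
n_0 = (+0.9177, -0.3973)
n_1 = (+0.7188, +0.6952)
n_2 = (-0.1113, +0.9938)
n_3 = (-0.7610, +0.6487)
n_4 = (-0.9985, -0.0543)
n_5 = (-0.6192, -0.7852)
n_6 = (+0.2548, -0.9670)
  (0,1): δ = 112.55°  ·
  (0,2): δ = 60.20°  ·
  (0,3): δ = 17.04°  ✓
  (0,4): δ = 26.52°  ✓
  (0,5): δ = 75.15°  ·
  (0,6): δ = 128.17°  ·
  (1,2): δ = 127.65°  ·
  (1,3): δ = 84.49°  ·
  (1,4): δ = 40.93°  ✓
  (1,5): δ = 7.69°  ✓
  (1,6): δ = 60.72°  ·
  (2,3): δ = 136.84°  ·
  (2,4): δ = 93.28°  ·
  (2,5): δ = 44.65°  ✓
  (2,6): δ = 8.37°  ✓
  (3,4): δ = 136.44°  ·
  (3,5): δ = 87.81°  ·
  (3,6): δ = 34.79°  ✓
  (4,5): δ = 131.37°  ·
  (4,6): δ = 78.35°  ·
  (5,6): δ = 126.98°  ·
antipodal pairs: 7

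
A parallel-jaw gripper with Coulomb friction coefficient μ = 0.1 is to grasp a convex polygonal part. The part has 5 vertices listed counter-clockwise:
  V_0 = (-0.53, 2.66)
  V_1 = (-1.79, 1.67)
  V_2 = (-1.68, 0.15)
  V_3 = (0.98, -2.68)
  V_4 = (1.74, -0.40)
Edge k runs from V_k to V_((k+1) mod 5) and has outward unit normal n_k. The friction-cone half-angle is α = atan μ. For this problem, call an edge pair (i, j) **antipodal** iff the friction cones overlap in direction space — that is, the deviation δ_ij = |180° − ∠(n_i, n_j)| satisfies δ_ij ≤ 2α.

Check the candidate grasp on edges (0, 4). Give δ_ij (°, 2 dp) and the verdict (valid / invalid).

α = atan 0.1 = 5.71°;  2α = 11.42°
edge 0: e_0 = (-1.26, -0.99);  n_0 = (-0.6178, +0.7863)
edge 4: e_4 = (-2.27, +3.06);  n_4 = (+0.8031, +0.5958)
∠(n_0, n_4) = 91.59°
δ = |180° − 91.59°| = 88.41°
88.41° > 2α = 11.42°  →  invalid

δ = 88.41°, invalid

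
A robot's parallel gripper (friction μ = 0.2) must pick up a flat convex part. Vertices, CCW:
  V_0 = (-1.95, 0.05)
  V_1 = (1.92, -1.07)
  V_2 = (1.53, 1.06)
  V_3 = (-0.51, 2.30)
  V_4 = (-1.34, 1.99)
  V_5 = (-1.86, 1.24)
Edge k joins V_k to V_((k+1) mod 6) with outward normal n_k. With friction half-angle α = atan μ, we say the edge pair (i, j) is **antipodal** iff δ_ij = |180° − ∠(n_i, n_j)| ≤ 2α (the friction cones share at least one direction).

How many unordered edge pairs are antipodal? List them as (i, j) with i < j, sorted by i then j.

count = 2; pairs: (0,2), (1,5)

α = atan 0.2 = 11.31°;  2α = 22.62°
n_0 = (-0.2780, -0.9606)
n_1 = (+0.9836, +0.1801)
n_2 = (+0.5194, +0.8545)
n_3 = (-0.3499, +0.9368)
n_4 = (-0.8218, +0.5698)
n_5 = (-0.9972, +0.0754)
  (0,1): δ = 63.48°  ·
  (0,2): δ = 15.15°  ✓
  (0,3): δ = 36.62°  ·
  (0,4): δ = 71.41°  ·
  (0,5): δ = 101.82°  ·
  (1,2): δ = 131.67°  ·
  (1,3): δ = 79.90°  ·
  (1,4): δ = 45.11°  ·
  (1,5): δ = 14.70°  ✓
  (2,3): δ = 128.23°  ·
  (2,4): δ = 93.44°  ·
  (2,5): δ = 63.03°  ·
  (3,4): δ = 145.22°  ·
  (3,5): δ = 114.81°  ·
  (4,5): δ = 149.59°  ·
antipodal pairs: 2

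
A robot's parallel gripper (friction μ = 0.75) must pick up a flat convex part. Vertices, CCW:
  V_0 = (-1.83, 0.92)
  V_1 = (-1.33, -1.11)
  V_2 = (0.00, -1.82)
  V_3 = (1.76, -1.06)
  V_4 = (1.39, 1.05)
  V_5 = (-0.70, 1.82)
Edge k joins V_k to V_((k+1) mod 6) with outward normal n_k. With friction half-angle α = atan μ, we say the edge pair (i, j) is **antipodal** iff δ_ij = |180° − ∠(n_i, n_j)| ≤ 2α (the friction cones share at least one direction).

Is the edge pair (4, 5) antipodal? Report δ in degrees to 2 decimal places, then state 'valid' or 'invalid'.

α = atan 0.75 = 36.87°;  2α = 73.74°
edge 4: e_4 = (-2.09, +0.77);  n_4 = (+0.3457, +0.9383)
edge 5: e_5 = (-1.13, -0.90);  n_5 = (-0.6230, +0.7822)
∠(n_4, n_5) = 58.76°
δ = |180° − 58.76°| = 121.24°
121.24° > 2α = 73.74°  →  invalid

δ = 121.24°, invalid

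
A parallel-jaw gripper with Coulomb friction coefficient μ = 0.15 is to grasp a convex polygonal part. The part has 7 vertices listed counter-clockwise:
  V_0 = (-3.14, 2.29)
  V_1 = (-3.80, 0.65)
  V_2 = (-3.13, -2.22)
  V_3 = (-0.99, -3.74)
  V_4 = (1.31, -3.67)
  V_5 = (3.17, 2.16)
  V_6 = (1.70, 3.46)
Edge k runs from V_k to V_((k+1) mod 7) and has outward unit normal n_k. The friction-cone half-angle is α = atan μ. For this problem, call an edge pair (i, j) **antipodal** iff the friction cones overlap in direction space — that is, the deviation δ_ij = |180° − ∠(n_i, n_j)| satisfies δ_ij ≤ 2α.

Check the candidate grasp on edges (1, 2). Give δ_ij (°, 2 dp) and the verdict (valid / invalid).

α = atan 0.15 = 8.53°;  2α = 17.06°
edge 1: e_1 = (+0.67, -2.87);  n_1 = (-0.9738, -0.2273)
edge 2: e_2 = (+2.14, -1.52);  n_2 = (-0.5791, -0.8153)
∠(n_1, n_2) = 41.47°
δ = |180° − 41.47°| = 138.53°
138.53° > 2α = 17.06°  →  invalid

δ = 138.53°, invalid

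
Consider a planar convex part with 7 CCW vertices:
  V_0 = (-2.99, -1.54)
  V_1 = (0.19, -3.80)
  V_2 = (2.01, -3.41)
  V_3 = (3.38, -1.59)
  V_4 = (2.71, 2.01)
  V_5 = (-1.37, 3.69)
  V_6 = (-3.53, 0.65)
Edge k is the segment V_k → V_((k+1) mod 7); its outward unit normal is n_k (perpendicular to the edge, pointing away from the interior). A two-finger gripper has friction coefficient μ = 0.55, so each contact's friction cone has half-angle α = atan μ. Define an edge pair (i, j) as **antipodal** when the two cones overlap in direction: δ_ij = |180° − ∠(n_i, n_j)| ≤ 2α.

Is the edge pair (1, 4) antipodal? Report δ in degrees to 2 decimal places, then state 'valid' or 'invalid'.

δ = 34.47°, valid

α = atan 0.55 = 28.81°;  2α = 57.62°
edge 1: e_1 = (+1.82, +0.39);  n_1 = (+0.2095, -0.9778)
edge 4: e_4 = (-4.08, +1.68);  n_4 = (+0.3807, +0.9247)
∠(n_1, n_4) = 145.53°
δ = |180° − 145.53°| = 34.47°
34.47° ≤ 2α = 57.62°  →  valid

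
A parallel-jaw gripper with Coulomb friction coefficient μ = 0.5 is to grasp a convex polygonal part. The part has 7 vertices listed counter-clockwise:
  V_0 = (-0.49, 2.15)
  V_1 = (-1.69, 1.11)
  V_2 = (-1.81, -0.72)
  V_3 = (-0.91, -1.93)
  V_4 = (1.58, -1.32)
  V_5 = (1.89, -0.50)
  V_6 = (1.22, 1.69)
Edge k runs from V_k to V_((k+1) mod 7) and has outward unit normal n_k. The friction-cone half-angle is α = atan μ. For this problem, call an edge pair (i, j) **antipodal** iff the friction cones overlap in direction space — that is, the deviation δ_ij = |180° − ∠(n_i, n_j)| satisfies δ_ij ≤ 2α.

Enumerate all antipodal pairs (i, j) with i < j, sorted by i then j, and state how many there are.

α = atan 0.5 = 26.57°;  2α = 53.13°
n_0 = (-0.6549, +0.7557)
n_1 = (-0.9979, +0.0654)
n_2 = (-0.8024, -0.5968)
n_3 = (+0.2379, -0.9713)
n_4 = (+0.9354, -0.3536)
n_5 = (+0.9562, +0.2926)
n_6 = (+0.2598, +0.9657)
  (0,1): δ = 134.67°  ·
  (0,2): δ = 94.27°  ·
  (0,3): δ = 27.15°  ✓
  (0,4): δ = 28.38°  ✓
  (0,5): δ = 66.10°  ·
  (0,6): δ = 124.03°  ·
  (1,2): δ = 139.61°  ·
  (1,3): δ = 72.48°  ·
  (1,4): δ = 16.96°  ✓
  (1,5): δ = 20.76°  ✓
  (1,6): δ = 78.70°  ·
  (2,3): δ = 112.88°  ·
  (2,4): δ = 57.35°  ·
  (2,5): δ = 19.63°  ✓
  (2,6): δ = 38.30°  ✓
  (3,4): δ = 124.47°  ·
  (3,5): δ = 86.75°  ·
  (3,6): δ = 28.82°  ✓
  (4,5): δ = 142.28°  ·
  (4,6): δ = 84.35°  ·
  (5,6): δ = 122.07°  ·
antipodal pairs: 7

count = 7; pairs: (0,3), (0,4), (1,4), (1,5), (2,5), (2,6), (3,6)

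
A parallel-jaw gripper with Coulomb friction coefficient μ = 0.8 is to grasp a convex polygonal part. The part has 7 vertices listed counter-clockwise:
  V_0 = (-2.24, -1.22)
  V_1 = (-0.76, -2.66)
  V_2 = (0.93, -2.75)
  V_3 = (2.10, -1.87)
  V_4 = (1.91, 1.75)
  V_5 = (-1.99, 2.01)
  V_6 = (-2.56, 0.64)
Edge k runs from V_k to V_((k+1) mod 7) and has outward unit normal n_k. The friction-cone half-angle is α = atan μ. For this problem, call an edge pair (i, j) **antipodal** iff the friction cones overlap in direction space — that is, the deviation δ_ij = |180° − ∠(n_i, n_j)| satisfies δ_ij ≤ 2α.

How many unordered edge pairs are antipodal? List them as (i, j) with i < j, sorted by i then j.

α = atan 0.8 = 38.66°;  2α = 77.32°
n_0 = (-0.6974, -0.7167)
n_1 = (-0.0532, -0.9986)
n_2 = (+0.6011, -0.7992)
n_3 = (+0.9986, +0.0524)
n_4 = (+0.0665, +0.9978)
n_5 = (-0.9233, +0.3841)
n_6 = (-0.9855, -0.1696)
  (0,1): δ = 138.83°  ·
  (0,2): δ = 98.84°  ·
  (0,3): δ = 42.78°  ✓
  (0,4): δ = 40.40°  ✓
  (0,5): δ = 111.63°  ·
  (0,6): δ = 143.98°  ·
  (1,2): δ = 140.00°  ·
  (1,3): δ = 83.95°  ·
  (1,4): δ = 0.77°  ✓
  (1,5): δ = 70.46°  ✓
  (1,6): δ = 102.81°  ·
  (2,3): δ = 123.94°  ·
  (2,4): δ = 40.76°  ✓
  (2,5): δ = 30.46°  ✓
  (2,6): δ = 62.81°  ✓
  (3,4): δ = 96.82°  ·
  (3,5): δ = 25.59°  ✓
  (3,6): δ = 6.76°  ✓
  (4,5): δ = 108.78°  ·
  (4,6): δ = 76.42°  ✓
  (5,6): δ = 147.65°  ·
antipodal pairs: 10

count = 10; pairs: (0,3), (0,4), (1,4), (1,5), (2,4), (2,5), (2,6), (3,5), (3,6), (4,6)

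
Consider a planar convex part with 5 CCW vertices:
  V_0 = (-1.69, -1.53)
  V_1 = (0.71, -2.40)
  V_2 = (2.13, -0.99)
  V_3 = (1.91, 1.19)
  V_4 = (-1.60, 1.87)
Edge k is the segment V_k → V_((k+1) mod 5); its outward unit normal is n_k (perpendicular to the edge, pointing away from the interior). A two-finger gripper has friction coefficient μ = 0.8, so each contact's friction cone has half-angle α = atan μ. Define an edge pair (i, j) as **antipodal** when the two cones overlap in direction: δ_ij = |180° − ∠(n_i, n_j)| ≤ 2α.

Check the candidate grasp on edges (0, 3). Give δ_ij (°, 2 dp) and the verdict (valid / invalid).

α = atan 0.8 = 38.66°;  2α = 77.32°
edge 0: e_0 = (+2.40, -0.87);  n_0 = (-0.3408, -0.9401)
edge 3: e_3 = (-3.51, +0.68);  n_3 = (+0.1902, +0.9817)
∠(n_0, n_3) = 171.04°
δ = |180° − 171.04°| = 8.96°
8.96° ≤ 2α = 77.32°  →  valid

δ = 8.96°, valid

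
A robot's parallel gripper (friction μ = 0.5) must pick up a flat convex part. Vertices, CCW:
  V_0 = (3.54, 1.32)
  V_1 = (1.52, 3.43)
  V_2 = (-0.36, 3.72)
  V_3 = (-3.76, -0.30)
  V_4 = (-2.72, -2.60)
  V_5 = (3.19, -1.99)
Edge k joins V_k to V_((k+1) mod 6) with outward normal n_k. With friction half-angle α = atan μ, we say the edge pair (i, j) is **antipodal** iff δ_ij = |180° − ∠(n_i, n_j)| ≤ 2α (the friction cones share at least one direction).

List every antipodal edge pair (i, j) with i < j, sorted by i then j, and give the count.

α = atan 0.5 = 26.57°;  2α = 53.13°
n_0 = (+0.7223, +0.6915)
n_1 = (+0.1525, +0.9883)
n_2 = (-0.7635, +0.6458)
n_3 = (-0.9112, -0.4120)
n_4 = (+0.1027, -0.9947)
n_5 = (+0.9945, -0.1052)
  (0,1): δ = 142.52°  ·
  (0,2): δ = 83.98°  ·
  (0,3): δ = 19.42°  ✓
  (0,4): δ = 52.14°  ✓
  (0,5): δ = 130.21°  ·
  (1,2): δ = 121.45°  ·
  (1,3): δ = 56.90°  ·
  (1,4): δ = 14.66°  ✓
  (1,5): δ = 92.73°  ·
  (2,3): δ = 115.45°  ·
  (2,4): δ = 43.88°  ✓
  (2,5): δ = 34.19°  ✓
  (3,4): δ = 108.44°  ·
  (3,5): δ = 30.37°  ✓
  (4,5): δ = 101.93°  ·
antipodal pairs: 6

count = 6; pairs: (0,3), (0,4), (1,4), (2,4), (2,5), (3,5)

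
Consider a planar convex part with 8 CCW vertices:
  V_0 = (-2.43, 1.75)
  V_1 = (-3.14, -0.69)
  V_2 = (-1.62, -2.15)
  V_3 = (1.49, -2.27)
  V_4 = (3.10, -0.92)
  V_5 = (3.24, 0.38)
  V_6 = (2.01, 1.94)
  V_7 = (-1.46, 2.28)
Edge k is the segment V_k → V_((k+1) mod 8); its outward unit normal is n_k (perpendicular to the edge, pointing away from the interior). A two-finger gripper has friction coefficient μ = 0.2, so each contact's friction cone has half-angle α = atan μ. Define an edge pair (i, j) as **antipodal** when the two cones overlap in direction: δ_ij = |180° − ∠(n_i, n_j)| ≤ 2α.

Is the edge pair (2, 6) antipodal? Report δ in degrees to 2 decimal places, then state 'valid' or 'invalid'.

α = atan 0.2 = 11.31°;  2α = 22.62°
edge 2: e_2 = (+3.11, -0.12);  n_2 = (-0.0386, -0.9993)
edge 6: e_6 = (-3.47, +0.34);  n_6 = (+0.0975, +0.9952)
∠(n_2, n_6) = 176.61°
δ = |180° − 176.61°| = 3.39°
3.39° ≤ 2α = 22.62°  →  valid

δ = 3.39°, valid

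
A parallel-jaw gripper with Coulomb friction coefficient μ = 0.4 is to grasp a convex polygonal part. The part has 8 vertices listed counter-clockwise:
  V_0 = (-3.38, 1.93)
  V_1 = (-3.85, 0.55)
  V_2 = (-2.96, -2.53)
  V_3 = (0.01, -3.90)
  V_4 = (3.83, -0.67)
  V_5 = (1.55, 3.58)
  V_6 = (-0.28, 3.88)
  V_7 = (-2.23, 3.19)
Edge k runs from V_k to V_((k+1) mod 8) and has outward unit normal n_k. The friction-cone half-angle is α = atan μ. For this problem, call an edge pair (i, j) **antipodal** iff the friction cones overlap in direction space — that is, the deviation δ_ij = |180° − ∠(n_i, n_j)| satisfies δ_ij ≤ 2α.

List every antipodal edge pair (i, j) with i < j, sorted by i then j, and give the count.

count = 6; pairs: (0,3), (1,4), (2,4), (2,5), (3,6), (3,7)

α = atan 0.4 = 21.80°;  2α = 43.60°
n_0 = (-0.9466, +0.3224)
n_1 = (-0.9607, -0.2776)
n_2 = (-0.4189, -0.9080)
n_3 = (+0.6457, -0.7636)
n_4 = (+0.8812, +0.4727)
n_5 = (+0.1618, +0.9868)
n_6 = (-0.3336, +0.9427)
n_7 = (-0.7386, +0.6741)
  (0,1): δ = 145.07°  ·
  (0,2): δ = 95.96°  ·
  (0,3): δ = 30.98°  ✓
  (0,4): δ = 47.02°  ·
  (0,5): δ = 99.50°  ·
  (0,6): δ = 128.29°  ·
  (0,7): δ = 156.42°  ·
  (1,2): δ = 130.88°  ·
  (1,3): δ = 65.90°  ·
  (1,4): δ = 12.10°  ✓
  (1,5): δ = 64.57°  ·
  (1,6): δ = 93.37°  ·
  (1,7): δ = 121.50°  ·
  (2,3): δ = 115.02°  ·
  (2,4): δ = 37.02°  ✓
  (2,5): δ = 15.45°  ✓
  (2,6): δ = 44.25°  ·
  (2,7): δ = 72.38°  ·
  (3,4): δ = 102.00°  ·
  (3,5): δ = 49.53°  ·
  (3,6): δ = 20.73°  ✓
  (3,7): δ = 7.40°  ✓
  (4,5): δ = 127.52°  ·
  (4,6): δ = 98.73°  ·
  (4,7): δ = 70.60°  ·
  (5,6): δ = 151.20°  ·
  (5,7): δ = 123.08°  ·
  (6,7): δ = 151.87°  ·
antipodal pairs: 6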